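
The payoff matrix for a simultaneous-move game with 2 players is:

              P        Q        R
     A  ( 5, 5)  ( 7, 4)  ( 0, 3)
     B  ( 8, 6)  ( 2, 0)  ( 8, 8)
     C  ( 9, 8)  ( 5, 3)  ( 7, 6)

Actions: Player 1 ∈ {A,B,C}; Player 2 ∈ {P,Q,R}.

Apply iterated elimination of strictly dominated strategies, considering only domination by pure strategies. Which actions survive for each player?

Survivors P1:{B,C} P2:{P,R}

P2 drop Q (P beats it: A:5>4 B:6>0 C:8>3)
P1 drop A (B beats it: P:8>5 R:8>0)
P1→{B,C} P2→{P,R}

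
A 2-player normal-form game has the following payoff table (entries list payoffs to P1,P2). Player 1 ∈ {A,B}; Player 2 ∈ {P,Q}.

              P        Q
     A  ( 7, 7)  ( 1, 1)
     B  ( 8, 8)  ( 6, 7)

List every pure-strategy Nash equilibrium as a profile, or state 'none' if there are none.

NE set: (B,P)

(A,P): not NE [P1→B gives 8>7]
(A,Q): not NE [P1→B gives 6>1; P2→P gives 7>1]
(B,P): NE
(B,Q): not NE [P2→P gives 8>7]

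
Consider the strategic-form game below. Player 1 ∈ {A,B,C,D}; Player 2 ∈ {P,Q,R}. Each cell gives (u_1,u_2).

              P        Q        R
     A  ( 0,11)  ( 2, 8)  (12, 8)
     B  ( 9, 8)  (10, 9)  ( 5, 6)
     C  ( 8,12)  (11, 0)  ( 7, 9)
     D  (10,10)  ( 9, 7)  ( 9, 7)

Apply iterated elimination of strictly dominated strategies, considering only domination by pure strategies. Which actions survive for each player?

Remaining: P1:{B,C,D} P2:{P,Q}

P2 drop R (P beats it: A:11>8 B:8>6 C:12>9 D:10>7)
P1 drop A (B beats it: P:9>0 Q:10>2)
P1→{B,C,D} P2→{P,Q}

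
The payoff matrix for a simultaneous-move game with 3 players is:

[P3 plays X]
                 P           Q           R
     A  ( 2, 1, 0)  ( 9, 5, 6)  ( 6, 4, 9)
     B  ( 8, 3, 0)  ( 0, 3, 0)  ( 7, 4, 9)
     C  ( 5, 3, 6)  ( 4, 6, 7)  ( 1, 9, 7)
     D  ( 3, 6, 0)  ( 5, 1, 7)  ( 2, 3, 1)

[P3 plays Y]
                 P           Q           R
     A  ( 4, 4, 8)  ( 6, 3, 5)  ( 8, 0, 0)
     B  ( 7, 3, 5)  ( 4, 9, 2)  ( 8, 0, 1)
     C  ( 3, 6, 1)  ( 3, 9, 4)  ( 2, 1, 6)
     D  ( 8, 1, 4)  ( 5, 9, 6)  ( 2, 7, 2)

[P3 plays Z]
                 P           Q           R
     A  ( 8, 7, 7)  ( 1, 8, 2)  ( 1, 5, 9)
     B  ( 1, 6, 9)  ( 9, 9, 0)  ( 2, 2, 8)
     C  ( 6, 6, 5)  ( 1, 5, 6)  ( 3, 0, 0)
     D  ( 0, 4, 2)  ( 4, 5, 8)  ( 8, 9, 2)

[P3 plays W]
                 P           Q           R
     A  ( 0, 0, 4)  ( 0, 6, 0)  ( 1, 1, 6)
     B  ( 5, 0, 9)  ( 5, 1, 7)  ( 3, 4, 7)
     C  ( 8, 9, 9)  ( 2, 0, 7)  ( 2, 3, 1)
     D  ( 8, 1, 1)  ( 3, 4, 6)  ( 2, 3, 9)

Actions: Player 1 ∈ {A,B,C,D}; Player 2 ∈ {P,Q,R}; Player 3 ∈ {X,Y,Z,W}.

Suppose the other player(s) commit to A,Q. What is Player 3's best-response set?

u_3(X vs A,Q) = 6
u_3(Y vs A,Q) = 5
u_3(Z vs A,Q) = 2
u_3(W vs A,Q) = 0
max payoff 6 at {X}

BR_3 = {X}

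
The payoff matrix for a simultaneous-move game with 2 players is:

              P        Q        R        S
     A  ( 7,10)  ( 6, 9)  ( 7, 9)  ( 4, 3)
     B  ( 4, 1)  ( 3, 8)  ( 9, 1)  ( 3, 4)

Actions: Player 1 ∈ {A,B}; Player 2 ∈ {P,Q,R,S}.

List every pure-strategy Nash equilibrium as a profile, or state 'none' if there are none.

(A,P): NE
(A,Q): not NE [P2→P gives 10>9]
(A,R): not NE [P1→B gives 9>7; P2→P gives 10>9]
(A,S): not NE [P2→P gives 10>3]
(B,P): not NE [P1→A gives 7>4; P2→Q gives 8>1]
(B,Q): not NE [P1→A gives 6>3]
(B,R): not NE [P2→Q gives 8>1]
(B,S): not NE [P1→A gives 4>3; P2→Q gives 8>4]

NE set: (A,P)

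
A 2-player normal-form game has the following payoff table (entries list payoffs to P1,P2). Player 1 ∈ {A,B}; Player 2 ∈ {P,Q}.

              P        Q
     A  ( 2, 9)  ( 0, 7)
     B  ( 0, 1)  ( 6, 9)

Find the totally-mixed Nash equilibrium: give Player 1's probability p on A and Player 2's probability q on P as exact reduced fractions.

P1 indiff ⇒ q·2+(1-q)·0 = q·0+(1-q)·6 ⇒ q(2) = (1-q)(6) ⇒ q = 3/4
P2 indiff ⇒ p·9+(1-p)·1 = p·7+(1-p)·9 ⇒ p(2) = (1-p)(8) ⇒ p = 4/5

P1 mixes 4/5 on A; P2 mixes 3/4 on P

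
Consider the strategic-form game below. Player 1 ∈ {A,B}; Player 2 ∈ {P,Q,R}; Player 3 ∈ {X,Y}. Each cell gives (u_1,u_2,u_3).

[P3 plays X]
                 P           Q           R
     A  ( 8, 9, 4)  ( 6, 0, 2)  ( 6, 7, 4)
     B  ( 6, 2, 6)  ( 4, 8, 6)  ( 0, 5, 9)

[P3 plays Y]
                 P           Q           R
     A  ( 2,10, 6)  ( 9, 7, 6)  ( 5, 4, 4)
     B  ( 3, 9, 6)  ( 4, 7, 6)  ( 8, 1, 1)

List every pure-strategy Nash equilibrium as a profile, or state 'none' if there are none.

PSNE = {(B,P,Y)}

(A,P,X): not NE [P3→Y gives 6>4]
(A,P,Y): not NE [P1→B gives 3>2]
(A,Q,X): not NE [P2→P gives 9>0; P3→Y gives 6>2]
(A,Q,Y): not NE [P2→P gives 10>7]
(A,R,X): not NE [P2→P gives 9>7]
(A,R,Y): not NE [P1→B gives 8>5; P2→P gives 10>4]
(B,P,X): not NE [P1→A gives 8>6; P2→Q gives 8>2]
(B,P,Y): NE
(B,Q,X): not NE [P1→A gives 6>4]
(B,Q,Y): not NE [P1→A gives 9>4; P2→P gives 9>7]
(B,R,X): not NE [P1→A gives 6>0; P2→Q gives 8>5]
(B,R,Y): not NE [P2→P gives 9>1; P3→X gives 9>1]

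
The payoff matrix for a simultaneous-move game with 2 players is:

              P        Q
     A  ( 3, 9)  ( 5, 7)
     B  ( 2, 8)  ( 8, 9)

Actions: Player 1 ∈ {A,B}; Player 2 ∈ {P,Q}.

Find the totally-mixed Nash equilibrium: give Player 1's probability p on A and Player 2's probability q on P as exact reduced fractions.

p=1/3, q=3/4

P1 indiff ⇒ q·3+(1-q)·5 = q·2+(1-q)·8 ⇒ q(1) = (1-q)(3) ⇒ q = 3/4
P2 indiff ⇒ p·9+(1-p)·8 = p·7+(1-p)·9 ⇒ p(2) = (1-p)(1) ⇒ p = 1/3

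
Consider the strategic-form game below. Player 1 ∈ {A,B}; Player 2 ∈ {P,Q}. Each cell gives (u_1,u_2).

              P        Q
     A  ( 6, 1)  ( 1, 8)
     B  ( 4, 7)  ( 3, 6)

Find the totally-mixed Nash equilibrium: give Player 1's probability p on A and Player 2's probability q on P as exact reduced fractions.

P1 indiff ⇒ q·6+(1-q)·1 = q·4+(1-q)·3 ⇒ q(2) = (1-q)(2) ⇒ q = 1/2
P2 indiff ⇒ p·1+(1-p)·7 = p·8+(1-p)·6 ⇒ p(-7) = (1-p)(-1) ⇒ p = 1/8

(p,q) = (1/8, 1/2)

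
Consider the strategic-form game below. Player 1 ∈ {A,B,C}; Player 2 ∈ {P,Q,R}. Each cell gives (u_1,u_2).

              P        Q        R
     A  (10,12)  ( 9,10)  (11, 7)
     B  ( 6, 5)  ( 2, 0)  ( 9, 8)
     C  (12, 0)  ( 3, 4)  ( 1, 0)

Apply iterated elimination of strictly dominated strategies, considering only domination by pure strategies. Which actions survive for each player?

P1 drop B (A beats it: P:10>6 Q:9>2 R:11>9)
P2 drop R (Q beats it: A:10>7 C:4>0)
P1→{A,C} P2→{P,Q}

Survivors P1:{A,C} P2:{P,Q}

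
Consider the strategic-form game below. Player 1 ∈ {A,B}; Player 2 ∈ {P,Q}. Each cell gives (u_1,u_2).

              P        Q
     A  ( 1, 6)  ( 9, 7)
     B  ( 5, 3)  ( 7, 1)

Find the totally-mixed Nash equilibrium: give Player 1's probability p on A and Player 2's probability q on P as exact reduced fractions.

P1 mixes 2/3 on A; P2 mixes 1/3 on P

P1 indiff ⇒ q·1+(1-q)·9 = q·5+(1-q)·7 ⇒ q(-4) = (1-q)(-2) ⇒ q = 1/3
P2 indiff ⇒ p·6+(1-p)·3 = p·7+(1-p)·1 ⇒ p(-1) = (1-p)(-2) ⇒ p = 2/3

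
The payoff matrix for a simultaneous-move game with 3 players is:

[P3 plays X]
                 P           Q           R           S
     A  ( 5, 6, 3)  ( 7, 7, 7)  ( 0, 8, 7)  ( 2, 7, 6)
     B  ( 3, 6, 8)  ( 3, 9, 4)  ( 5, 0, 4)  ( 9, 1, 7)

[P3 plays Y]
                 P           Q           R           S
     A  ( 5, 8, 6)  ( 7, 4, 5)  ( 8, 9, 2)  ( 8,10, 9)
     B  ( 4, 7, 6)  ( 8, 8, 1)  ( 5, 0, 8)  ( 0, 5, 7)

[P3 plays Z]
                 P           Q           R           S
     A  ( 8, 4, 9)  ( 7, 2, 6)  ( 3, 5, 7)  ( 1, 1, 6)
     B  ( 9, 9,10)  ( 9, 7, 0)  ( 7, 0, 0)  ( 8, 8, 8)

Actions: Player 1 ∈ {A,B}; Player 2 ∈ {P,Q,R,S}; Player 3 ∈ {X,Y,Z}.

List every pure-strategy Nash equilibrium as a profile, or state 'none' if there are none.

Nash profiles: (A,S,Y), (B,P,Z)

(A,P,X): not NE [P2→R gives 8>6; P3→Z gives 9>3]
(A,P,Y): not NE [P2→S gives 10>8; P3→Z gives 9>6]
(A,P,Z): not NE [P1→B gives 9>8; P2→R gives 5>4]
(A,Q,X): not NE [P2→R gives 8>7]
(A,Q,Y): not NE [P1→B gives 8>7; P2→S gives 10>4; P3→X gives 7>5]
(A,Q,Z): not NE [P1→B gives 9>7; P2→R gives 5>2; P3→X gives 7>6]
(A,R,X): not NE [P1→B gives 5>0]
(A,R,Y): not NE [P2→S gives 10>9; P3→Z gives 7>2]
(A,R,Z): not NE [P1→B gives 7>3]
(A,S,X): not NE [P1→B gives 9>2; P2→R gives 8>7; P3→Y gives 9>6]
(A,S,Y): NE
(A,S,Z): not NE [P1→B gives 8>1; P2→R gives 5>1; P3→Y gives 9>6]
(B,P,X): not NE [P1→A gives 5>3; P2→Q gives 9>6; P3→Z gives 10>8]
(B,P,Y): not NE [P1→A gives 5>4; P2→Q gives 8>7; P3→Z gives 10>6]
(B,P,Z): NE
(B,Q,X): not NE [P1→A gives 7>3]
(B,Q,Y): not NE [P3→X gives 4>1]
(B,Q,Z): not NE [P2→P gives 9>7; P3→X gives 4>0]
(B,R,X): not NE [P2→Q gives 9>0; P3→Y gives 8>4]
(B,R,Y): not NE [P1→A gives 8>5; P2→Q gives 8>0]
(B,R,Z): not NE [P2→P gives 9>0; P3→Y gives 8>0]
(B,S,X): not NE [P2→Q gives 9>1; P3→Z gives 8>7]
(B,S,Y): not NE [P1→A gives 8>0; P2→Q gives 8>5; P3→Z gives 8>7]
(B,S,Z): not NE [P2→P gives 9>8]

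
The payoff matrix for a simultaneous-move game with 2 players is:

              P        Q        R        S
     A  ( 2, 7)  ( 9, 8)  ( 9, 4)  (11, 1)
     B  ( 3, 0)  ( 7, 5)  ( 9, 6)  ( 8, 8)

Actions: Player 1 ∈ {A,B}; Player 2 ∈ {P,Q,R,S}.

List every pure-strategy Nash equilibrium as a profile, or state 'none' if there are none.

Nash profiles: (A,Q)

(A,P): not NE [P1→B gives 3>2; P2→Q gives 8>7]
(A,Q): NE
(A,R): not NE [P2→Q gives 8>4]
(A,S): not NE [P2→Q gives 8>1]
(B,P): not NE [P2→S gives 8>0]
(B,Q): not NE [P1→A gives 9>7; P2→S gives 8>5]
(B,R): not NE [P2→S gives 8>6]
(B,S): not NE [P1→A gives 11>8]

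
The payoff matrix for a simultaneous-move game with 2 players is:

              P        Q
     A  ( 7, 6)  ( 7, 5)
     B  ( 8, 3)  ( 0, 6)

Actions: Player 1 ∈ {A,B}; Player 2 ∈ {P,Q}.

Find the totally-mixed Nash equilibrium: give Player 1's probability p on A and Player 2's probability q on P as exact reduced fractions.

p=3/4, q=7/8

P1 indiff ⇒ q·7+(1-q)·7 = q·8+(1-q)·0 ⇒ q(-1) = (1-q)(-7) ⇒ q = 7/8
P2 indiff ⇒ p·6+(1-p)·3 = p·5+(1-p)·6 ⇒ p(1) = (1-p)(3) ⇒ p = 3/4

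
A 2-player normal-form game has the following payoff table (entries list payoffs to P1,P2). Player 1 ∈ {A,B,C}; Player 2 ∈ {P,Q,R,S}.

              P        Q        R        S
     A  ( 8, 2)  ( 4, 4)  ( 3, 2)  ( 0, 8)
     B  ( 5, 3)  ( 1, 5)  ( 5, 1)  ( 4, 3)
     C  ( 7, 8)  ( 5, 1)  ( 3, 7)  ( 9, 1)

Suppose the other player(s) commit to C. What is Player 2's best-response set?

u_2(P vs C) = 8
u_2(Q vs C) = 1
u_2(R vs C) = 7
u_2(S vs C) = 1
max payoff 8 at {P}

P2 best: {P}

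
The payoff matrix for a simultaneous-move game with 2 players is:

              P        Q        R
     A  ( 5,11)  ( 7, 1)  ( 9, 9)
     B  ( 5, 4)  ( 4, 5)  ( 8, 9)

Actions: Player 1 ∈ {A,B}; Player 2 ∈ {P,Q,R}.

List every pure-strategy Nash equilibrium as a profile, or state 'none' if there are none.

Nash profiles: (A,P)

(A,P): NE
(A,Q): not NE [P2→P gives 11>1]
(A,R): not NE [P2→P gives 11>9]
(B,P): not NE [P2→R gives 9>4]
(B,Q): not NE [P1→A gives 7>4; P2→R gives 9>5]
(B,R): not NE [P1→A gives 9>8]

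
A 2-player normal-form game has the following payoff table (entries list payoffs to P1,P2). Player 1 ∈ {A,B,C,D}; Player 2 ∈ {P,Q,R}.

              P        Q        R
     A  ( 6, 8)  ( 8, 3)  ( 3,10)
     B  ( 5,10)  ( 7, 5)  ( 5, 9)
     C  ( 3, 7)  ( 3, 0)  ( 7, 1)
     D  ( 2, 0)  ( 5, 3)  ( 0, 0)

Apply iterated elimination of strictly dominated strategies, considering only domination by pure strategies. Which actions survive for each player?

P1 drop D (A beats it: P:6>2 Q:8>5 R:3>0)
P2 drop Q (P beats it: A:8>3 B:10>5 C:7>0)
P1→{A,B,C} P2→{P,R}

Survivors P1:{A,B,C} P2:{P,R}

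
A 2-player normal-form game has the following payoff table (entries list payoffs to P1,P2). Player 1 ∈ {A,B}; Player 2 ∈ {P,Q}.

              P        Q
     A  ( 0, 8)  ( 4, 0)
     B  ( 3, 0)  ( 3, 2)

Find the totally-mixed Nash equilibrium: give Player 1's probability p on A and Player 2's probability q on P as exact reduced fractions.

P1 indiff ⇒ q·0+(1-q)·4 = q·3+(1-q)·3 ⇒ q(-3) = (1-q)(-1) ⇒ q = 1/4
P2 indiff ⇒ p·8+(1-p)·0 = p·0+(1-p)·2 ⇒ p(8) = (1-p)(2) ⇒ p = 1/5

P1 mixes 1/5 on A; P2 mixes 1/4 on P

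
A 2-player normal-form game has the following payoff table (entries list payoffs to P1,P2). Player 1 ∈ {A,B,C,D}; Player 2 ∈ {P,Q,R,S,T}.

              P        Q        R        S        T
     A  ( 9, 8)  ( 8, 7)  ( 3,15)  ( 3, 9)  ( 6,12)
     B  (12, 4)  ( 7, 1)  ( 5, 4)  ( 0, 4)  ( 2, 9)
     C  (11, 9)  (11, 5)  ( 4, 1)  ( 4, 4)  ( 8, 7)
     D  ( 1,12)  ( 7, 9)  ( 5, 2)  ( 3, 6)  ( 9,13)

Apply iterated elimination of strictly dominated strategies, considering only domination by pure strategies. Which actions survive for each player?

Remaining: P1:{B,C,D} P2:{P,T}

P1 drop A (C beats it: P:11>9 Q:11>8 R:4>3 S:4>3 T:8>6)
P2 drop Q (P beats it: B:4>1 C:9>5 D:12>9)
P2 drop R (T beats it: B:9>4 C:7>1 D:13>2)
P2 drop S (T beats it: B:9>4 C:7>4 D:13>6)
P1→{B,C,D} P2→{P,T}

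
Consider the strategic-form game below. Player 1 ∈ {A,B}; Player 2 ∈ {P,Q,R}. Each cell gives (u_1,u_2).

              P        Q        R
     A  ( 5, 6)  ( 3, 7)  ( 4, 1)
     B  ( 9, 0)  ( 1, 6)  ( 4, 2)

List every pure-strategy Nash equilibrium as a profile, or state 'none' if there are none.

(A,P): not NE [P1→B gives 9>5; P2→Q gives 7>6]
(A,Q): NE
(A,R): not NE [P2→Q gives 7>1]
(B,P): not NE [P2→Q gives 6>0]
(B,Q): not NE [P1→A gives 3>1]
(B,R): not NE [P2→Q gives 6>2]

Nash profiles: (A,Q)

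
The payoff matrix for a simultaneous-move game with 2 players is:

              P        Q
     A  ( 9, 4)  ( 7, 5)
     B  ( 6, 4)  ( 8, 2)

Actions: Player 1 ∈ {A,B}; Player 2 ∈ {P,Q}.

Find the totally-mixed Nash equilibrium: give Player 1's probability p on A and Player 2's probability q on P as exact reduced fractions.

P1 indiff ⇒ q·9+(1-q)·7 = q·6+(1-q)·8 ⇒ q(3) = (1-q)(1) ⇒ q = 1/4
P2 indiff ⇒ p·4+(1-p)·4 = p·5+(1-p)·2 ⇒ p(-1) = (1-p)(-2) ⇒ p = 2/3

p=2/3, q=1/4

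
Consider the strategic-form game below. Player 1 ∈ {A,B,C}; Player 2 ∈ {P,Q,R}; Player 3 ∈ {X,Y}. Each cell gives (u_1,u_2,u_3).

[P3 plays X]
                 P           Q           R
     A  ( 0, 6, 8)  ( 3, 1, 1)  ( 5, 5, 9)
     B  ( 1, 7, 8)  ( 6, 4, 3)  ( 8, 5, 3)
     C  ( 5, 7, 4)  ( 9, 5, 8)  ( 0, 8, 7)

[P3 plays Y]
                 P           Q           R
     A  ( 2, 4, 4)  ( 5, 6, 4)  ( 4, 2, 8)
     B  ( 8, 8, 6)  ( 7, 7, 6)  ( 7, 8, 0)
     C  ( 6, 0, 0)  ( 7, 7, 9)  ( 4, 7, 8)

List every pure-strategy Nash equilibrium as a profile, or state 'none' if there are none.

PSNE = {(C,Q,Y)}

(A,P,X): not NE [P1→C gives 5>0]
(A,P,Y): not NE [P1→B gives 8>2; P2→Q gives 6>4; P3→X gives 8>4]
(A,Q,X): not NE [P1→C gives 9>3; P2→P gives 6>1; P3→Y gives 4>1]
(A,Q,Y): not NE [P1→C gives 7>5]
(A,R,X): not NE [P1→B gives 8>5; P2→P gives 6>5]
(A,R,Y): not NE [P1→B gives 7>4; P2→Q gives 6>2; P3→X gives 9>8]
(B,P,X): not NE [P1→C gives 5>1]
(B,P,Y): not NE [P3→X gives 8>6]
(B,Q,X): not NE [P1→C gives 9>6; P2→P gives 7>4; P3→Y gives 6>3]
(B,Q,Y): not NE [P2→R gives 8>7]
(B,R,X): not NE [P2→P gives 7>5]
(B,R,Y): not NE [P3→X gives 3>0]
(C,P,X): not NE [P2→R gives 8>7]
(C,P,Y): not NE [P1→B gives 8>6; P2→R gives 7>0; P3→X gives 4>0]
(C,Q,X): not NE [P2→R gives 8>5; P3→Y gives 9>8]
(C,Q,Y): NE
(C,R,X): not NE [P1→B gives 8>0; P3→Y gives 8>7]
(C,R,Y): not NE [P1→B gives 7>4]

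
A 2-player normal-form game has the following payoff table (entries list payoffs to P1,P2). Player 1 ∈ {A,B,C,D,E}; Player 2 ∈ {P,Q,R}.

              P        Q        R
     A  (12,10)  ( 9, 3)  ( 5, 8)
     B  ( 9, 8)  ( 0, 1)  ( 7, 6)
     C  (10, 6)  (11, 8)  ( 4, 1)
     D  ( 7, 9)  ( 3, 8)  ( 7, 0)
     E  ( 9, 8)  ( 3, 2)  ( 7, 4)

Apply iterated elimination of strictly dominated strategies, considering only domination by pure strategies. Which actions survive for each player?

P2 drop R (P beats it: A:10>8 B:8>6 C:6>1 D:9>0 E:8>4)
P1 drop B (A beats it: P:12>9 Q:9>0)
P1 drop D (A beats it: P:12>7 Q:9>3)
P1 drop E (A beats it: P:12>9 Q:9>3)
P1→{A,C} P2→{P,Q}

IESDS → P1:{A,C} P2:{P,Q}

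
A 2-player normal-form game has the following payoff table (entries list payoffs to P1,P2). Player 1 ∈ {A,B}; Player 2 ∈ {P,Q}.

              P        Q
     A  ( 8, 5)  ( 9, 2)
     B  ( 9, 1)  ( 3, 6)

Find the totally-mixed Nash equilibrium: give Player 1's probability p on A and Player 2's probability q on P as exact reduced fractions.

P1 indiff ⇒ q·8+(1-q)·9 = q·9+(1-q)·3 ⇒ q(-1) = (1-q)(-6) ⇒ q = 6/7
P2 indiff ⇒ p·5+(1-p)·1 = p·2+(1-p)·6 ⇒ p(3) = (1-p)(5) ⇒ p = 5/8

P1 mixes 5/8 on A; P2 mixes 6/7 on P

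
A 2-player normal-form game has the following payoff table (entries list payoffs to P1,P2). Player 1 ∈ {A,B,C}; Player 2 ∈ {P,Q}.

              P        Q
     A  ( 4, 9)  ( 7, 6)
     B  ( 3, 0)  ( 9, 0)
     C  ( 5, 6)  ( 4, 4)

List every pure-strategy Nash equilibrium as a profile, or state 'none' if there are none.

(A,P): not NE [P1→C gives 5>4]
(A,Q): not NE [P1→B gives 9>7; P2→P gives 9>6]
(B,P): not NE [P1→C gives 5>3]
(B,Q): NE
(C,P): NE
(C,Q): not NE [P1→B gives 9>4; P2→P gives 6>4]

Nash profiles: (B,Q), (C,P)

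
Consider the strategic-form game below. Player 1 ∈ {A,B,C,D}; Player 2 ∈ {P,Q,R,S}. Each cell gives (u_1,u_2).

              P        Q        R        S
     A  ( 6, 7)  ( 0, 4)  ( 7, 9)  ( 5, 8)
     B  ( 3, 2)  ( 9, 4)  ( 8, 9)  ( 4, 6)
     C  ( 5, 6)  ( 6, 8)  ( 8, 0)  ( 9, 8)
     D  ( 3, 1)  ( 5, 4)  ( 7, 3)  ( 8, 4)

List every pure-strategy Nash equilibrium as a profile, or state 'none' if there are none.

NE set: (B,R), (C,S)

(A,P): not NE [P2→R gives 9>7]
(A,Q): not NE [P1→B gives 9>0; P2→R gives 9>4]
(A,R): not NE [P1→C gives 8>7]
(A,S): not NE [P1→C gives 9>5; P2→R gives 9>8]
(B,P): not NE [P1→A gives 6>3; P2→R gives 9>2]
(B,Q): not NE [P2→R gives 9>4]
(B,R): NE
(B,S): not NE [P1→C gives 9>4; P2→R gives 9>6]
(C,P): not NE [P1→A gives 6>5; P2→S gives 8>6]
(C,Q): not NE [P1→B gives 9>6]
(C,R): not NE [P2→S gives 8>0]
(C,S): NE
(D,P): not NE [P1→A gives 6>3; P2→S gives 4>1]
(D,Q): not NE [P1→B gives 9>5]
(D,R): not NE [P1→C gives 8>7; P2→S gives 4>3]
(D,S): not NE [P1→C gives 9>8]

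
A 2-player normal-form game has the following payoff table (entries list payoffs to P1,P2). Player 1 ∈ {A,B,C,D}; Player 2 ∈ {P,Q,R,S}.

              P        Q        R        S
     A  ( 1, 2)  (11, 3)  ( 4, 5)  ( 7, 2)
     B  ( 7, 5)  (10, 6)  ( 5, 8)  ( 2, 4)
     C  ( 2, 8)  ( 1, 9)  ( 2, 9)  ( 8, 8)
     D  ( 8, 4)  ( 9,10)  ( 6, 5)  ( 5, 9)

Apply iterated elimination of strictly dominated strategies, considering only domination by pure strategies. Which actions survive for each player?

Remaining: P1:{A,B,D} P2:{Q,R}

P2 drop P (Q beats it: A:3>2 B:6>5 C:9>8 D:10>4)
P2 drop S (Q beats it: A:3>2 B:6>4 C:9>8 D:10>9)
P1 drop C (A beats it: Q:11>1 R:4>2)
P1→{A,B,D} P2→{Q,R}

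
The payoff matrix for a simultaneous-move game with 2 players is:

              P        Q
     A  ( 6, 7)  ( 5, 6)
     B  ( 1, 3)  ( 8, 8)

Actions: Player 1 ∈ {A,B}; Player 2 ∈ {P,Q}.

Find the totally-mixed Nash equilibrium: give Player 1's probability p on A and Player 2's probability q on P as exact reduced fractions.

p=5/6, q=3/8

P1 indiff ⇒ q·6+(1-q)·5 = q·1+(1-q)·8 ⇒ q(5) = (1-q)(3) ⇒ q = 3/8
P2 indiff ⇒ p·7+(1-p)·3 = p·6+(1-p)·8 ⇒ p(1) = (1-p)(5) ⇒ p = 5/6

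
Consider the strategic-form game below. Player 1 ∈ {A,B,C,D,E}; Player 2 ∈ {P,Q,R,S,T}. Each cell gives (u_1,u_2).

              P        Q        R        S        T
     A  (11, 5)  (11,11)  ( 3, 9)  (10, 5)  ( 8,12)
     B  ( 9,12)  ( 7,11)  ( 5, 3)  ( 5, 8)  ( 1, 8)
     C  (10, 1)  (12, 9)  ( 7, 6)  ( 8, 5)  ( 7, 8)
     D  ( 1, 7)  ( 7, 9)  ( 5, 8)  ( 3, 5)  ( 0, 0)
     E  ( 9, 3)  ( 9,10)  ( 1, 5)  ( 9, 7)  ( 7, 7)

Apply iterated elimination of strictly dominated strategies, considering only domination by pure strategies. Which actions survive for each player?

Remaining: P1:{A,C} P2:{Q,T}

P1 drop B (C beats it: P:10>9 Q:12>7 R:7>5 S:8>5 T:7>1)
P1 drop D (C beats it: P:10>1 Q:12>7 R:7>5 S:8>3 T:7>0)
P1 drop E (A beats it: P:11>9 Q:11>9 R:3>1 S:10>9 T:8>7)
P2 drop P (Q beats it: A:11>5 C:9>1)
P2 drop R (Q beats it: A:11>9 C:9>6)
P2 drop S (Q beats it: A:11>5 C:9>5)
P1→{A,C} P2→{Q,T}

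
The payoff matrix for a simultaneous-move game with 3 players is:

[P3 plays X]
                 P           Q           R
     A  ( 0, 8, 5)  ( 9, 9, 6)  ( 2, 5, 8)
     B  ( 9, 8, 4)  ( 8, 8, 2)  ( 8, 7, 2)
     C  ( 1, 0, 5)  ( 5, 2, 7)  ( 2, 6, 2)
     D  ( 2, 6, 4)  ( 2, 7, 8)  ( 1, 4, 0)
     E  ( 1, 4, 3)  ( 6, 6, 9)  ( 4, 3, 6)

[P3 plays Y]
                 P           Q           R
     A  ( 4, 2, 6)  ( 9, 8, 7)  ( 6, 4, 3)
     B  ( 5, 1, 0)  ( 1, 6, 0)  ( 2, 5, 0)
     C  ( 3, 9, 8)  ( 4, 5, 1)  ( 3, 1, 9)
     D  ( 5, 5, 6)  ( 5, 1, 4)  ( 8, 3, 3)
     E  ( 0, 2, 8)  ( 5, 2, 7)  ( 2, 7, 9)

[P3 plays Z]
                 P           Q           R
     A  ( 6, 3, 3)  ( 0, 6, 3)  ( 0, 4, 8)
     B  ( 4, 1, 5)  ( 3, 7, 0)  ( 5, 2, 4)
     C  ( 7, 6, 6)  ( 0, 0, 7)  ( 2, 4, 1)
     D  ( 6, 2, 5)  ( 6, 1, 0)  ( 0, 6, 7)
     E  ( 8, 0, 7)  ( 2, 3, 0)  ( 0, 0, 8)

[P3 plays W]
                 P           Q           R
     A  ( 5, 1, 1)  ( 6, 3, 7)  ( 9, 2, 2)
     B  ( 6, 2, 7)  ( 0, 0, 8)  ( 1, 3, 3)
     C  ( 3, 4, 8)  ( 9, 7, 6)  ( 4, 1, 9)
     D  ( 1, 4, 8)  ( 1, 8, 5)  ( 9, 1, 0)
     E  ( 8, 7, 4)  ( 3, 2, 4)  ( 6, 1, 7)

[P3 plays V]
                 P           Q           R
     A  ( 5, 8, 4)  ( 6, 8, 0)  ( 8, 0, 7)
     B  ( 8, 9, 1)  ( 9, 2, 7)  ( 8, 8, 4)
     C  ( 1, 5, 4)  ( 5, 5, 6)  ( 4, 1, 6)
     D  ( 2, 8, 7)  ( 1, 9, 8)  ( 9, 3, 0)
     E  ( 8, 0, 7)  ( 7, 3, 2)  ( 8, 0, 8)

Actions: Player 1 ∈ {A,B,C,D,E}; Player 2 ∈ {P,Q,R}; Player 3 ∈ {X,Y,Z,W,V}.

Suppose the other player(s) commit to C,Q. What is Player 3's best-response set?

BR_3 = {X,Z}

u_3(X vs C,Q) = 7
u_3(Y vs C,Q) = 1
u_3(Z vs C,Q) = 7
u_3(W vs C,Q) = 6
u_3(V vs C,Q) = 6
max payoff 7 at {X,Z}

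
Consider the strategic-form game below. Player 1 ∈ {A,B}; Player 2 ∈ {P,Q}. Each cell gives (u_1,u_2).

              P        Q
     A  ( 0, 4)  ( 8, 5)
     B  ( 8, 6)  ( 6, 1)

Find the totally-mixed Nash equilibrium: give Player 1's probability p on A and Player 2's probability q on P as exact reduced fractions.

(p,q) = (5/6, 1/5)

P1 indiff ⇒ q·0+(1-q)·8 = q·8+(1-q)·6 ⇒ q(-8) = (1-q)(-2) ⇒ q = 1/5
P2 indiff ⇒ p·4+(1-p)·6 = p·5+(1-p)·1 ⇒ p(-1) = (1-p)(-5) ⇒ p = 5/6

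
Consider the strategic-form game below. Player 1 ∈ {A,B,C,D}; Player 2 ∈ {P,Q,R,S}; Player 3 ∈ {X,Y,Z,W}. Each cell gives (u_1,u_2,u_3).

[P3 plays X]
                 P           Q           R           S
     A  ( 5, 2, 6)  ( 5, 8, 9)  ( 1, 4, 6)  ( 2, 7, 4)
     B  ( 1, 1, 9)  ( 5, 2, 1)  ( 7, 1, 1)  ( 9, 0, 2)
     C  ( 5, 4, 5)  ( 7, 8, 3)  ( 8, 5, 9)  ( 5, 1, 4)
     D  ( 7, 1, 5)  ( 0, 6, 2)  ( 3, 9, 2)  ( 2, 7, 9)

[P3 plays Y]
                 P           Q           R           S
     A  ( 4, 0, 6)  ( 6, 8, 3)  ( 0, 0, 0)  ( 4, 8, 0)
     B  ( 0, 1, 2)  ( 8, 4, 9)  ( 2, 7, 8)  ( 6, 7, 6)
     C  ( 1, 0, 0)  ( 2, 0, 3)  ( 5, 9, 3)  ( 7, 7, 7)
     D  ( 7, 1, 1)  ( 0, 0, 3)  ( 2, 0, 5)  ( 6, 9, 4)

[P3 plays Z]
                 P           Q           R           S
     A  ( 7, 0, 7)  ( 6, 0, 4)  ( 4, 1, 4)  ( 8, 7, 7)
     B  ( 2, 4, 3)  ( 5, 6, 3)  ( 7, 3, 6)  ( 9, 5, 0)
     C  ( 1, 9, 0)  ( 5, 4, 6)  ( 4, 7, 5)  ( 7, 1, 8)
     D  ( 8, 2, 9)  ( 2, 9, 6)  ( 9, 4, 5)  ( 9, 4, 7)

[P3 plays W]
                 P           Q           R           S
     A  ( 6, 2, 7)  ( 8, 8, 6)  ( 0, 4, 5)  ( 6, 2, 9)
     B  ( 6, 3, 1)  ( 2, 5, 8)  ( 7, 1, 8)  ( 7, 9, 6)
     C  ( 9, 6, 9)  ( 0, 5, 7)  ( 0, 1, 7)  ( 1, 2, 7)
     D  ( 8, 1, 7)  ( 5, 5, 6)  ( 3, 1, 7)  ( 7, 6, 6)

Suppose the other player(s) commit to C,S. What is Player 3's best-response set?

u_3(X vs C,S) = 4
u_3(Y vs C,S) = 7
u_3(Z vs C,S) = 8
u_3(W vs C,S) = 7
max payoff 8 at {Z}

BR_3 = {Z}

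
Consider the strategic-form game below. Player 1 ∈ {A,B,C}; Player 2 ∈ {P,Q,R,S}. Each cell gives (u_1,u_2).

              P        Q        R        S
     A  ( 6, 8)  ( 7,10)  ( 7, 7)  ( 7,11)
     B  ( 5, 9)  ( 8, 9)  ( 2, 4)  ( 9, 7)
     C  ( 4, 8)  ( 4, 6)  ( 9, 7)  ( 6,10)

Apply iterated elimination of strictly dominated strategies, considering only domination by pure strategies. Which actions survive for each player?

P2 drop R (P beats it: A:8>7 B:9>4 C:8>7)
P1 drop C (A beats it: P:6>4 Q:7>4 S:7>6)
P1→{A,B} P2→{P,Q,S}

IESDS → P1:{A,B} P2:{P,Q,S}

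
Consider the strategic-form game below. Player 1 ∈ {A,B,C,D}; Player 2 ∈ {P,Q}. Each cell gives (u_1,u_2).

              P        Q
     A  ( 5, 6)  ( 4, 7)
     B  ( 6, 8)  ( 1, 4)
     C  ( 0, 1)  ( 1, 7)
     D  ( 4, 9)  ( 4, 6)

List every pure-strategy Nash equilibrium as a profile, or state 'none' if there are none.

NE set: (A,Q), (B,P)

(A,P): not NE [P1→B gives 6>5; P2→Q gives 7>6]
(A,Q): NE
(B,P): NE
(B,Q): not NE [P1→D gives 4>1; P2→P gives 8>4]
(C,P): not NE [P1→B gives 6>0; P2→Q gives 7>1]
(C,Q): not NE [P1→D gives 4>1]
(D,P): not NE [P1→B gives 6>4]
(D,Q): not NE [P2→P gives 9>6]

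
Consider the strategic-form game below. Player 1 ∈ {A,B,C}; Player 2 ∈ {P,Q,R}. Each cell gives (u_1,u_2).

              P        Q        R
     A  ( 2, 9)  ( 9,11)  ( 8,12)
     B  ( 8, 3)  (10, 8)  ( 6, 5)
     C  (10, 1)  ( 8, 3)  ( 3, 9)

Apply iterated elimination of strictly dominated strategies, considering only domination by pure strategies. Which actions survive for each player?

IESDS → P1:{A,B} P2:{Q,R}

P2 drop P (Q beats it: A:11>9 B:8>3 C:3>1)
P1 drop C (A beats it: Q:9>8 R:8>3)
P1→{A,B} P2→{Q,R}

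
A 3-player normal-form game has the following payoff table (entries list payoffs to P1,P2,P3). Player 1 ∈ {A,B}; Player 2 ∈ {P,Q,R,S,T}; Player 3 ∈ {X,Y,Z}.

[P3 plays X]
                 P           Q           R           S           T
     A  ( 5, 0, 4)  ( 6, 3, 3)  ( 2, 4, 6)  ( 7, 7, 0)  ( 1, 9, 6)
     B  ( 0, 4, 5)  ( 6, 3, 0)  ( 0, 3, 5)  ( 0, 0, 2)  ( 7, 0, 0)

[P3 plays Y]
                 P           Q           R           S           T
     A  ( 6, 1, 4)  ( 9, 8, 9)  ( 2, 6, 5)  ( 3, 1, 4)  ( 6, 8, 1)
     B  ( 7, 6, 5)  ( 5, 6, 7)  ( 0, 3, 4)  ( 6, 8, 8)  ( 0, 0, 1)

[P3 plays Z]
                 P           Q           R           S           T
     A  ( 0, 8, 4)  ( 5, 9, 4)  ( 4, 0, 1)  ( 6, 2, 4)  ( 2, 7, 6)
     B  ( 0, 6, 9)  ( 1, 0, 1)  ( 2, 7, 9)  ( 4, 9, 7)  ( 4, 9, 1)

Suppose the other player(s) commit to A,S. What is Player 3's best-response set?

BR_3 = {Y,Z}

u_3(X vs A,S) = 0
u_3(Y vs A,S) = 4
u_3(Z vs A,S) = 4
max payoff 4 at {Y,Z}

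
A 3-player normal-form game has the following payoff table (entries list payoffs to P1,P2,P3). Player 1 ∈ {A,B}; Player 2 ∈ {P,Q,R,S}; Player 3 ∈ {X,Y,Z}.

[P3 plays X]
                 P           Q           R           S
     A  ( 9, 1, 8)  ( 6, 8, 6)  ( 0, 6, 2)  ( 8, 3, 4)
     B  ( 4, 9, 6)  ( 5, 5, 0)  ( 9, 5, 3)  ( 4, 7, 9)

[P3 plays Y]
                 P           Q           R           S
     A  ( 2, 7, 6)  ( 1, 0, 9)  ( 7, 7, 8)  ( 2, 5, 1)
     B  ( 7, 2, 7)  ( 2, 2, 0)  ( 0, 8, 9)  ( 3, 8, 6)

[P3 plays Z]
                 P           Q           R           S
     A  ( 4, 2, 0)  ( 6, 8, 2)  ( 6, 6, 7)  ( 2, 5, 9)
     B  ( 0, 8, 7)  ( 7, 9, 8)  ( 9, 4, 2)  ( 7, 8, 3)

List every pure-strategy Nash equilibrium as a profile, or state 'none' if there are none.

NE set: (A,R,Y), (B,Q,Z)

(A,P,X): not NE [P2→Q gives 8>1]
(A,P,Y): not NE [P1→B gives 7>2; P3→X gives 8>6]
(A,P,Z): not NE [P2→Q gives 8>2; P3→X gives 8>0]
(A,Q,X): not NE [P3→Y gives 9>6]
(A,Q,Y): not NE [P1→B gives 2>1; P2→R gives 7>0]
(A,Q,Z): not NE [P1→B gives 7>6; P3→Y gives 9>2]
(A,R,X): not NE [P1→B gives 9>0; P2→Q gives 8>6; P3→Y gives 8>2]
(A,R,Y): NE
(A,R,Z): not NE [P1→B gives 9>6; P2→Q gives 8>6; P3→Y gives 8>7]
(A,S,X): not NE [P2→Q gives 8>3; P3→Z gives 9>4]
(A,S,Y): not NE [P1→B gives 3>2; P2→R gives 7>5; P3→Z gives 9>1]
(A,S,Z): not NE [P1→B gives 7>2; P2→Q gives 8>5]
(B,P,X): not NE [P1→A gives 9>4; P3→Z gives 7>6]
(B,P,Y): not NE [P2→S gives 8>2]
(B,P,Z): not NE [P1→A gives 4>0; P2→Q gives 9>8]
(B,Q,X): not NE [P1→A gives 6>5; P2→P gives 9>5; P3→Z gives 8>0]
(B,Q,Y): not NE [P2→S gives 8>2; P3→Z gives 8>0]
(B,Q,Z): NE
(B,R,X): not NE [P2→P gives 9>5; P3→Y gives 9>3]
(B,R,Y): not NE [P1→A gives 7>0]
(B,R,Z): not NE [P2→Q gives 9>4; P3→Y gives 9>2]
(B,S,X): not NE [P1→A gives 8>4; P2→P gives 9>7]
(B,S,Y): not NE [P3→X gives 9>6]
(B,S,Z): not NE [P2→Q gives 9>8; P3→X gives 9>3]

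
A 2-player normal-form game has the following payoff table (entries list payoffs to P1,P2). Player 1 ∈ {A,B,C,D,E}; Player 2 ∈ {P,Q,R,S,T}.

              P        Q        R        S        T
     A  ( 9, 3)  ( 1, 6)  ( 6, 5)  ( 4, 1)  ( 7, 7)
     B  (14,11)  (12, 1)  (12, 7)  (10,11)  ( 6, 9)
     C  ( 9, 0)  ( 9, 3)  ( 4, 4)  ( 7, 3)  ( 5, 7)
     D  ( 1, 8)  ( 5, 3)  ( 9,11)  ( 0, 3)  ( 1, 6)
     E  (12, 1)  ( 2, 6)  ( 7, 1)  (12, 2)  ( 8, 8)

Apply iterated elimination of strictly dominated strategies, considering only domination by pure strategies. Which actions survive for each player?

IESDS → P1:{B,E} P2:{P,S,T}

P1 drop A (E beats it: P:12>9 Q:2>1 R:7>6 S:12>4 T:8>7)
P1 drop C (B beats it: P:14>9 Q:12>9 R:12>4 S:10>7 T:6>5)
P1 drop D (B beats it: P:14>1 Q:12>5 R:12>9 S:10>0 T:6>1)
P2 drop Q (T beats it: B:9>1 E:8>6)
P2 drop R (S beats it: B:11>7 E:2>1)
P1→{B,E} P2→{P,S,T}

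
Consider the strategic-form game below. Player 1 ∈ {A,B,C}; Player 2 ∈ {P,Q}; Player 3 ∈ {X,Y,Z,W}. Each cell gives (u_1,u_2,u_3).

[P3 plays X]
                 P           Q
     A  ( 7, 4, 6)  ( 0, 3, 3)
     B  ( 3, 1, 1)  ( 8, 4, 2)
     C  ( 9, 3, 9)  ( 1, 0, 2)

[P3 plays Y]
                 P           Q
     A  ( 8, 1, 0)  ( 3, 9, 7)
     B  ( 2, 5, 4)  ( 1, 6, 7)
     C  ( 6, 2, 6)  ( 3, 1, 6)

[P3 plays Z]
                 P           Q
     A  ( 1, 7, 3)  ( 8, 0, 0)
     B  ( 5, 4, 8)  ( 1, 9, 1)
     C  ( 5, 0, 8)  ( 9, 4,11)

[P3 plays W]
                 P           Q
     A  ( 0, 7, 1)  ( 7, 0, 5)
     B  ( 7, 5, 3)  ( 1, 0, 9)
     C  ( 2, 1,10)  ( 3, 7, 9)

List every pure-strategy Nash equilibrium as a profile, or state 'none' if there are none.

PSNE = {(A,Q,Y), (C,Q,Z)}

(A,P,X): not NE [P1→C gives 9>7]
(A,P,Y): not NE [P2→Q gives 9>1; P3→X gives 6>0]
(A,P,Z): not NE [P1→C gives 5>1; P3→X gives 6>3]
(A,P,W): not NE [P1→B gives 7>0; P3→X gives 6>1]
(A,Q,X): not NE [P1→B gives 8>0; P2→P gives 4>3; P3→Y gives 7>3]
(A,Q,Y): NE
(A,Q,Z): not NE [P1→C gives 9>8; P2→P gives 7>0; P3→Y gives 7>0]
(A,Q,W): not NE [P2→P gives 7>0; P3→Y gives 7>5]
(B,P,X): not NE [P1→C gives 9>3; P2→Q gives 4>1; P3→Z gives 8>1]
(B,P,Y): not NE [P1→A gives 8>2; P2→Q gives 6>5; P3→Z gives 8>4]
(B,P,Z): not NE [P2→Q gives 9>4]
(B,P,W): not NE [P3→Z gives 8>3]
(B,Q,X): not NE [P3→W gives 9>2]
(B,Q,Y): not NE [P1→C gives 3>1; P3→W gives 9>7]
(B,Q,Z): not NE [P1→C gives 9>1; P3→W gives 9>1]
(B,Q,W): not NE [P1→A gives 7>1; P2→P gives 5>0]
(C,P,X): not NE [P3→W gives 10>9]
(C,P,Y): not NE [P1→A gives 8>6; P3→W gives 10>6]
(C,P,Z): not NE [P2→Q gives 4>0; P3→W gives 10>8]
(C,P,W): not NE [P1→B gives 7>2; P2→Q gives 7>1]
(C,Q,X): not NE [P1→B gives 8>1; P2→P gives 3>0; P3→Z gives 11>2]
(C,Q,Y): not NE [P2→P gives 2>1; P3→Z gives 11>6]
(C,Q,Z): NE
(C,Q,W): not NE [P1→A gives 7>3; P3→Z gives 11>9]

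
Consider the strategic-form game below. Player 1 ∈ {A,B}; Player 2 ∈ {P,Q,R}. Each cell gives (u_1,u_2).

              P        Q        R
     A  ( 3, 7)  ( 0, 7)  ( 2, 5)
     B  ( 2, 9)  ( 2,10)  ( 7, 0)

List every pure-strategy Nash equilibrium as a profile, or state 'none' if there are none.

(A,P): NE
(A,Q): not NE [P1→B gives 2>0]
(A,R): not NE [P1→B gives 7>2; P2→Q gives 7>5]
(B,P): not NE [P1→A gives 3>2; P2→Q gives 10>9]
(B,Q): NE
(B,R): not NE [P2→Q gives 10>0]

PSNE = {(A,P), (B,Q)}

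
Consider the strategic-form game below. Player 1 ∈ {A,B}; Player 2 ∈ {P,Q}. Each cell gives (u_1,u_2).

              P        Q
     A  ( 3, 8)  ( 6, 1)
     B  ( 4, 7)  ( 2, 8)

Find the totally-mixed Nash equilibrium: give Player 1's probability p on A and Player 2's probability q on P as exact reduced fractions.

p=1/8, q=4/5

P1 indiff ⇒ q·3+(1-q)·6 = q·4+(1-q)·2 ⇒ q(-1) = (1-q)(-4) ⇒ q = 4/5
P2 indiff ⇒ p·8+(1-p)·7 = p·1+(1-p)·8 ⇒ p(7) = (1-p)(1) ⇒ p = 1/8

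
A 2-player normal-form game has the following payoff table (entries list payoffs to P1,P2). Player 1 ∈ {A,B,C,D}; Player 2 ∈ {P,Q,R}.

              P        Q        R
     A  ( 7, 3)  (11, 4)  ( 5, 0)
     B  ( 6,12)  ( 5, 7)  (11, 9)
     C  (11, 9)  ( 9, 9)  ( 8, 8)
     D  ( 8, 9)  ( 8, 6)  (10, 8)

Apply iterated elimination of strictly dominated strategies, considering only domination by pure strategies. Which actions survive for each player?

P2 drop R (P beats it: A:3>0 B:12>9 C:9>8 D:9>8)
P1 drop B (A beats it: P:7>6 Q:11>5)
P1 drop D (C beats it: P:11>8 Q:9>8)
P1→{A,C} P2→{P,Q}

Survivors P1:{A,C} P2:{P,Q}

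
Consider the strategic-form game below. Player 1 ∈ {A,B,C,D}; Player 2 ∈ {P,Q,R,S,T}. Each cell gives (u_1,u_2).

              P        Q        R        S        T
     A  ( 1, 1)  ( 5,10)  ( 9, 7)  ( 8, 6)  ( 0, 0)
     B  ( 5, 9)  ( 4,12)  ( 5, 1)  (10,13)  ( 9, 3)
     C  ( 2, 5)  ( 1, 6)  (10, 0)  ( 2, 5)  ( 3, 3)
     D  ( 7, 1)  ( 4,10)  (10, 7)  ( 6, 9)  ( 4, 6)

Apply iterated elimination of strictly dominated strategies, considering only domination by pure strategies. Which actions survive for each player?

Remaining: P1:{A,B} P2:{Q,S}

P2 drop P (Q beats it: A:10>1 B:12>9 C:6>5 D:10>1)
P2 drop R (Q beats it: A:10>7 B:12>1 C:6>0 D:10>7)
P1 drop C (B beats it: Q:4>1 S:10>2 T:9>3)
P2 drop T (Q beats it: A:10>0 B:12>3 D:10>6)
P1 drop D (A beats it: Q:5>4 S:8>6)
P1→{A,B} P2→{Q,S}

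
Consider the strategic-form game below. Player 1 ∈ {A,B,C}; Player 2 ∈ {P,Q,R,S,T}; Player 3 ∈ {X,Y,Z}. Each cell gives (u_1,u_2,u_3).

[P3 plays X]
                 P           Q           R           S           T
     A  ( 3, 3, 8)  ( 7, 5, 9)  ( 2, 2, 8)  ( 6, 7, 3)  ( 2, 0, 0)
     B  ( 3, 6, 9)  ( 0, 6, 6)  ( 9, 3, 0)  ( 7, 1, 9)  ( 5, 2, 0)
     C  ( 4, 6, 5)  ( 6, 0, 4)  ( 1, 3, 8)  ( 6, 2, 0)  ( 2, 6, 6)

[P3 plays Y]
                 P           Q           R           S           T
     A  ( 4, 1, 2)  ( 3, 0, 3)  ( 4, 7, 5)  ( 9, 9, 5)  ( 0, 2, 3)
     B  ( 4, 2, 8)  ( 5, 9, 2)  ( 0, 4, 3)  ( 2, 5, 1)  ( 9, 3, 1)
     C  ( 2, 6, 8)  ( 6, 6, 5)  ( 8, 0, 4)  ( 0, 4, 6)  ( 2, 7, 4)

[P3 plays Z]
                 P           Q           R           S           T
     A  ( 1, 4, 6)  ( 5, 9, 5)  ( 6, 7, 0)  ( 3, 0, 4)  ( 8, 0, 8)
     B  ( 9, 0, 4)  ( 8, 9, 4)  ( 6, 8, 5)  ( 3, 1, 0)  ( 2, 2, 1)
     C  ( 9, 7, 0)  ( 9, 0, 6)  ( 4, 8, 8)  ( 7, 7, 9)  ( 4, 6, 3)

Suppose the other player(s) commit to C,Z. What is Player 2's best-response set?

u_2(P vs C,Z) = 7
u_2(Q vs C,Z) = 0
u_2(R vs C,Z) = 8
u_2(S vs C,Z) = 7
u_2(T vs C,Z) = 6
max payoff 8 at {R}

P2 best: {R}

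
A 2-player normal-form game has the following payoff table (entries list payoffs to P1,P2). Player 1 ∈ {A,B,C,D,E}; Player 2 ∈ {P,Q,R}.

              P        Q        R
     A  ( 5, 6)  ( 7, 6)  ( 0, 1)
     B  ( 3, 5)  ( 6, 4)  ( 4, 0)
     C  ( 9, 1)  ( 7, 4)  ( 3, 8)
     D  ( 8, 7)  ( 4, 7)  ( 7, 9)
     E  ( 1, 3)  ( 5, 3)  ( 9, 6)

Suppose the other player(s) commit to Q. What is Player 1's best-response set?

P1 best: {A,C}

u_1(A vs Q) = 7
u_1(B vs Q) = 6
u_1(C vs Q) = 7
u_1(D vs Q) = 4
u_1(E vs Q) = 5
max payoff 7 at {A,C}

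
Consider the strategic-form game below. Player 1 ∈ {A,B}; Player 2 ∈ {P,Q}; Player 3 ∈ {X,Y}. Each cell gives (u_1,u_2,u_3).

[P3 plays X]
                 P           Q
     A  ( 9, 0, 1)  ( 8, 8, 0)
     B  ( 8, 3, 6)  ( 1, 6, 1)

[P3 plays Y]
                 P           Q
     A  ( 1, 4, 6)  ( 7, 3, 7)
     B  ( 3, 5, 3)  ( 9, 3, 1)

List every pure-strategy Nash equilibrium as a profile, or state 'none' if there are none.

(A,P,X): not NE [P2→Q gives 8>0; P3→Y gives 6>1]
(A,P,Y): not NE [P1→B gives 3>1]
(A,Q,X): not NE [P3→Y gives 7>0]
(A,Q,Y): not NE [P1→B gives 9>7; P2→P gives 4>3]
(B,P,X): not NE [P1→A gives 9>8; P2→Q gives 6>3]
(B,P,Y): not NE [P3→X gives 6>3]
(B,Q,X): not NE [P1→A gives 8>1]
(B,Q,Y): not NE [P2→P gives 5>3]

PSNE: ∅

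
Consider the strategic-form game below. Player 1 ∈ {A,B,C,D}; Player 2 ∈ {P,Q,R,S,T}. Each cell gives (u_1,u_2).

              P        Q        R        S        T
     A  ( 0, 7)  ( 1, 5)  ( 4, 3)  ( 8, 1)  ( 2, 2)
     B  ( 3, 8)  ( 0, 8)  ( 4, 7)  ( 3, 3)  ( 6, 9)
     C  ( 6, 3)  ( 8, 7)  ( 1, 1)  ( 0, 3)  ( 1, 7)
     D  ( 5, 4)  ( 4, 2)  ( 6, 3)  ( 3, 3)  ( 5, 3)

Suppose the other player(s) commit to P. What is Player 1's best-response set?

BR_1 = {C}

u_1(A vs P) = 0
u_1(B vs P) = 3
u_1(C vs P) = 6
u_1(D vs P) = 5
max payoff 6 at {C}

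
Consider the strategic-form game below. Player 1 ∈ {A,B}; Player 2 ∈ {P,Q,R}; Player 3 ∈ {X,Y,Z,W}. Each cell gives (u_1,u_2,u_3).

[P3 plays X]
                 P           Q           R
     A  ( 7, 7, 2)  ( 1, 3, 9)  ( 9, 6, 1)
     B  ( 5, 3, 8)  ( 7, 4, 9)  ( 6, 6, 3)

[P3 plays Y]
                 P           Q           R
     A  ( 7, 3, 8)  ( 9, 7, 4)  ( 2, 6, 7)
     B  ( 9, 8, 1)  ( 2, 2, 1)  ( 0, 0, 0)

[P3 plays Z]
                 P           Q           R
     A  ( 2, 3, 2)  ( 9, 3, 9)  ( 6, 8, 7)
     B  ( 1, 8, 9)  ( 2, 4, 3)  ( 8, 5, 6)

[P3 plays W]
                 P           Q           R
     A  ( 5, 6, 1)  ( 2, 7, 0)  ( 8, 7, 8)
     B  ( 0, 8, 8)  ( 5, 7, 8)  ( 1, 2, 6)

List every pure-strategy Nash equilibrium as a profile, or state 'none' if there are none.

Nash profiles: (A,R,W)

(A,P,X): not NE [P3→Y gives 8>2]
(A,P,Y): not NE [P1→B gives 9>7; P2→Q gives 7>3]
(A,P,Z): not NE [P2→R gives 8>3; P3→Y gives 8>2]
(A,P,W): not NE [P2→R gives 7>6; P3→Y gives 8>1]
(A,Q,X): not NE [P1→B gives 7>1; P2→P gives 7>3]
(A,Q,Y): not NE [P3→Z gives 9>4]
(A,Q,Z): not NE [P2→R gives 8>3]
(A,Q,W): not NE [P1→B gives 5>2; P3→Z gives 9>0]
(A,R,X): not NE [P2→P gives 7>6; P3→W gives 8>1]
(A,R,Y): not NE [P2→Q gives 7>6; P3→W gives 8>7]
(A,R,Z): not NE [P1→B gives 8>6; P3→W gives 8>7]
(A,R,W): NE
(B,P,X): not NE [P1→A gives 7>5; P2→R gives 6>3; P3→Z gives 9>8]
(B,P,Y): not NE [P3→Z gives 9>1]
(B,P,Z): not NE [P1→A gives 2>1]
(B,P,W): not NE [P1→A gives 5>0; P3→Z gives 9>8]
(B,Q,X): not NE [P2→R gives 6>4]
(B,Q,Y): not NE [P1→A gives 9>2; P2→P gives 8>2; P3→X gives 9>1]
(B,Q,Z): not NE [P1→A gives 9>2; P2→P gives 8>4; P3→X gives 9>3]
(B,Q,W): not NE [P2→P gives 8>7; P3→X gives 9>8]
(B,R,X): not NE [P1→A gives 9>6; P3→W gives 6>3]
(B,R,Y): not NE [P1→A gives 2>0; P2→P gives 8>0; P3→W gives 6>0]
(B,R,Z): not NE [P2→P gives 8>5]
(B,R,W): not NE [P1→A gives 8>1; P2→P gives 8>2]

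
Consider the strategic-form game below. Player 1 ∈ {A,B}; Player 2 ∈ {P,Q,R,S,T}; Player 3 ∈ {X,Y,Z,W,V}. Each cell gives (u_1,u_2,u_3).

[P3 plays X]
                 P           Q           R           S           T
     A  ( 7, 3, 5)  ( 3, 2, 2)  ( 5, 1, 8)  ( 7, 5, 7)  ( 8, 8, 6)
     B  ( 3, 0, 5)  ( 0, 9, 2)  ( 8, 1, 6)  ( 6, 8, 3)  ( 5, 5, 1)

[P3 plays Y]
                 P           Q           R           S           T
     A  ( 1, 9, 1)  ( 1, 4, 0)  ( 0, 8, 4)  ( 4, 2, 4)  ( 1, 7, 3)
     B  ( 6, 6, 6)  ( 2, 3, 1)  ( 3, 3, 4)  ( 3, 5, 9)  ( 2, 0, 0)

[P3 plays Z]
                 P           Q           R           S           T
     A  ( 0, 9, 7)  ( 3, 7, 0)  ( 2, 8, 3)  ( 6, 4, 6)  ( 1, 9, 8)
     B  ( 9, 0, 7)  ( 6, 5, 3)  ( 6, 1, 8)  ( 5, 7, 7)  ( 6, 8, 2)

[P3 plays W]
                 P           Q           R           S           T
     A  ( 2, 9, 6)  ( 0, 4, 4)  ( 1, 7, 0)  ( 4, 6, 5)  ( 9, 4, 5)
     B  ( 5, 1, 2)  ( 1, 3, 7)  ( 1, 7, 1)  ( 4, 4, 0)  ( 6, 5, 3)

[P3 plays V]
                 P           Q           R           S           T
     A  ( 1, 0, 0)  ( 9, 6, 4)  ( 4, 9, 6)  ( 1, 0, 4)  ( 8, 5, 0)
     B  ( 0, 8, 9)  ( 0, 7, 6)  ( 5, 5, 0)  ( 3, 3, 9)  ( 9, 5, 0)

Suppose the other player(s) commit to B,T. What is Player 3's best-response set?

u_3(X vs B,T) = 1
u_3(Y vs B,T) = 0
u_3(Z vs B,T) = 2
u_3(W vs B,T) = 3
u_3(V vs B,T) = 0
max payoff 3 at {W}

argmax u_3 = {W}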